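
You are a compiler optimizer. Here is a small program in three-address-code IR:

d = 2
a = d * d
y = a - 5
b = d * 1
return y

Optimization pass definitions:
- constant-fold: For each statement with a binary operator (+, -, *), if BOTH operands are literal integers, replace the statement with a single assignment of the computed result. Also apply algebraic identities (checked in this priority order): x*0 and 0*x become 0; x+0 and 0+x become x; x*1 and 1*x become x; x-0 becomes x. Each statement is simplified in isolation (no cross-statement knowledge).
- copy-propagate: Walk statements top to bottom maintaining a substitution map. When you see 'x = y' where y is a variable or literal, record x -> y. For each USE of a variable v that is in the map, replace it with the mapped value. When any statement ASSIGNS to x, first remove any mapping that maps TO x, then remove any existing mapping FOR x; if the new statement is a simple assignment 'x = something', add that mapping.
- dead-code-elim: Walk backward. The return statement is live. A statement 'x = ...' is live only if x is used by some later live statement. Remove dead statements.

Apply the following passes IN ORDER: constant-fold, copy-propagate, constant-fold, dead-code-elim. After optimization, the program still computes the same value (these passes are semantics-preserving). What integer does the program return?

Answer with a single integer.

Initial IR:
  d = 2
  a = d * d
  y = a - 5
  b = d * 1
  return y
After constant-fold (5 stmts):
  d = 2
  a = d * d
  y = a - 5
  b = d
  return y
After copy-propagate (5 stmts):
  d = 2
  a = 2 * 2
  y = a - 5
  b = 2
  return y
After constant-fold (5 stmts):
  d = 2
  a = 4
  y = a - 5
  b = 2
  return y
After dead-code-elim (3 stmts):
  a = 4
  y = a - 5
  return y
Evaluate:
  d = 2  =>  d = 2
  a = d * d  =>  a = 4
  y = a - 5  =>  y = -1
  b = d * 1  =>  b = 2
  return y = -1

Answer: -1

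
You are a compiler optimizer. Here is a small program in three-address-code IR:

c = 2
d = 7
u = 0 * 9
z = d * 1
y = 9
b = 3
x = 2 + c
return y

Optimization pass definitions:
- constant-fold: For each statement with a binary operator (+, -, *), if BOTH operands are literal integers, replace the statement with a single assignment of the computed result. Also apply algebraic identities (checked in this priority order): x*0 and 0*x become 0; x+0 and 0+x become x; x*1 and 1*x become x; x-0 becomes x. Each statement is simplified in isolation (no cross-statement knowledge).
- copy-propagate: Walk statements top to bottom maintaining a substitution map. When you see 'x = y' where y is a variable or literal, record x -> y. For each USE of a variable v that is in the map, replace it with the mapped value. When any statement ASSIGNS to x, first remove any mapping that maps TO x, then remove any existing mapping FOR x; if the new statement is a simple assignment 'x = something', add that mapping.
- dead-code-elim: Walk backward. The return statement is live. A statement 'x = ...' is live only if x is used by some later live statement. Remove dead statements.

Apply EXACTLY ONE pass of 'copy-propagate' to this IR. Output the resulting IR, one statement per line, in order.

Applying copy-propagate statement-by-statement:
  [1] c = 2  (unchanged)
  [2] d = 7  (unchanged)
  [3] u = 0 * 9  (unchanged)
  [4] z = d * 1  -> z = 7 * 1
  [5] y = 9  (unchanged)
  [6] b = 3  (unchanged)
  [7] x = 2 + c  -> x = 2 + 2
  [8] return y  -> return 9
Result (8 stmts):
  c = 2
  d = 7
  u = 0 * 9
  z = 7 * 1
  y = 9
  b = 3
  x = 2 + 2
  return 9

Answer: c = 2
d = 7
u = 0 * 9
z = 7 * 1
y = 9
b = 3
x = 2 + 2
return 9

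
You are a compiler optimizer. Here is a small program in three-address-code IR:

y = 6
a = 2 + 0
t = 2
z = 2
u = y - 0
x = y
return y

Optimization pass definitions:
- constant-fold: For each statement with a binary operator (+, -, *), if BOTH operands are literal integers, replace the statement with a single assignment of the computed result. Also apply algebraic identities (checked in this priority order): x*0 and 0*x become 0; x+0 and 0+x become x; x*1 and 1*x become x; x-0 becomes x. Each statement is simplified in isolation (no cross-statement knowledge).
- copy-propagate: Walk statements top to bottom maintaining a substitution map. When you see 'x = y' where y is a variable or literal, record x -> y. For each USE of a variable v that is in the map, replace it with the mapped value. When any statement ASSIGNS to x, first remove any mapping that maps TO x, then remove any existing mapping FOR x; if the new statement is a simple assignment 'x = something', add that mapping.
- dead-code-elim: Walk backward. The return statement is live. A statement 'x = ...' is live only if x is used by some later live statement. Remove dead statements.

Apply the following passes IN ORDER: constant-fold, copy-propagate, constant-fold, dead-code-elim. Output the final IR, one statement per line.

Answer: return 6

Derivation:
Initial IR:
  y = 6
  a = 2 + 0
  t = 2
  z = 2
  u = y - 0
  x = y
  return y
After constant-fold (7 stmts):
  y = 6
  a = 2
  t = 2
  z = 2
  u = y
  x = y
  return y
After copy-propagate (7 stmts):
  y = 6
  a = 2
  t = 2
  z = 2
  u = 6
  x = 6
  return 6
After constant-fold (7 stmts):
  y = 6
  a = 2
  t = 2
  z = 2
  u = 6
  x = 6
  return 6
After dead-code-elim (1 stmts):
  return 6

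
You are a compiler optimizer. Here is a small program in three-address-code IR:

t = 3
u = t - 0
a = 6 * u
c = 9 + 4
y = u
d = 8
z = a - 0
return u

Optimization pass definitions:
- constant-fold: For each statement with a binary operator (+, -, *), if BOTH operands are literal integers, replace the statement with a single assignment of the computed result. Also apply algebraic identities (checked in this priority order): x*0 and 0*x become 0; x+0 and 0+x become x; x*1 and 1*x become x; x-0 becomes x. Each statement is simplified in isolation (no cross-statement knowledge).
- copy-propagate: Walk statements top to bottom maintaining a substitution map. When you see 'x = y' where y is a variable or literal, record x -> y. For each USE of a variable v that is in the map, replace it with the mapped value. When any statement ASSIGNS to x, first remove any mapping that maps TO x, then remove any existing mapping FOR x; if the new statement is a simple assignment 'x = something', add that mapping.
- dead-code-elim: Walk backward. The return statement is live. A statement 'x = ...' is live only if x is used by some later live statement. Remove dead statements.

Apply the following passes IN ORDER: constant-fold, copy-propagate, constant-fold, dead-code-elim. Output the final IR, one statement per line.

Initial IR:
  t = 3
  u = t - 0
  a = 6 * u
  c = 9 + 4
  y = u
  d = 8
  z = a - 0
  return u
After constant-fold (8 stmts):
  t = 3
  u = t
  a = 6 * u
  c = 13
  y = u
  d = 8
  z = a
  return u
After copy-propagate (8 stmts):
  t = 3
  u = 3
  a = 6 * 3
  c = 13
  y = 3
  d = 8
  z = a
  return 3
After constant-fold (8 stmts):
  t = 3
  u = 3
  a = 18
  c = 13
  y = 3
  d = 8
  z = a
  return 3
After dead-code-elim (1 stmts):
  return 3

Answer: return 3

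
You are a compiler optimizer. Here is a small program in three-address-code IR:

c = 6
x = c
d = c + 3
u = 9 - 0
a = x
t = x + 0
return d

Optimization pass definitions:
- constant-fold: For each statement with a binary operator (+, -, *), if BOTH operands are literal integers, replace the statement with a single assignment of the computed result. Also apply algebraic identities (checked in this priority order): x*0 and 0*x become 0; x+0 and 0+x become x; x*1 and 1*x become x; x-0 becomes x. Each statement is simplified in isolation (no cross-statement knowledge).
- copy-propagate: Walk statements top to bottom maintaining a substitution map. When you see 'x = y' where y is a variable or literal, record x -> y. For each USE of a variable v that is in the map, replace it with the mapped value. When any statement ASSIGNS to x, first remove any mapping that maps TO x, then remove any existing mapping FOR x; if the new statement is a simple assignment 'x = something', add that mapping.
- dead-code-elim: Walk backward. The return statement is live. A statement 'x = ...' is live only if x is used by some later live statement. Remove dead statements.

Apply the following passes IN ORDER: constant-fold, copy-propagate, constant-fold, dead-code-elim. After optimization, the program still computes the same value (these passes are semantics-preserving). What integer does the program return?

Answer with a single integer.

Answer: 9

Derivation:
Initial IR:
  c = 6
  x = c
  d = c + 3
  u = 9 - 0
  a = x
  t = x + 0
  return d
After constant-fold (7 stmts):
  c = 6
  x = c
  d = c + 3
  u = 9
  a = x
  t = x
  return d
After copy-propagate (7 stmts):
  c = 6
  x = 6
  d = 6 + 3
  u = 9
  a = 6
  t = 6
  return d
After constant-fold (7 stmts):
  c = 6
  x = 6
  d = 9
  u = 9
  a = 6
  t = 6
  return d
After dead-code-elim (2 stmts):
  d = 9
  return d
Evaluate:
  c = 6  =>  c = 6
  x = c  =>  x = 6
  d = c + 3  =>  d = 9
  u = 9 - 0  =>  u = 9
  a = x  =>  a = 6
  t = x + 0  =>  t = 6
  return d = 9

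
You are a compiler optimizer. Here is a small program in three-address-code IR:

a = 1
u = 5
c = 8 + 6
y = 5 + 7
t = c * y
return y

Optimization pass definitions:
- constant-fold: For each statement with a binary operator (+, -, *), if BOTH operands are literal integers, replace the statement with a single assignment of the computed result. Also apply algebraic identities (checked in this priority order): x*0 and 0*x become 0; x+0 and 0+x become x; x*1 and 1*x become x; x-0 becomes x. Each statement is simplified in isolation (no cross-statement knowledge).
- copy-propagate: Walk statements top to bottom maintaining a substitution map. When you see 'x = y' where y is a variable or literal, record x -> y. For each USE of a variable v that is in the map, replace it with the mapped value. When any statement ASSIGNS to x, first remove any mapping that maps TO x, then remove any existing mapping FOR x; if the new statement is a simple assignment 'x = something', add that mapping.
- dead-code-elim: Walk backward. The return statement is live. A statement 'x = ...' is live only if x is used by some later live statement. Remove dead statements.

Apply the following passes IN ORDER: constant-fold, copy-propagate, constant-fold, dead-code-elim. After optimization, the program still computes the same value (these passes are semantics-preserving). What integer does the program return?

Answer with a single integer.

Initial IR:
  a = 1
  u = 5
  c = 8 + 6
  y = 5 + 7
  t = c * y
  return y
After constant-fold (6 stmts):
  a = 1
  u = 5
  c = 14
  y = 12
  t = c * y
  return y
After copy-propagate (6 stmts):
  a = 1
  u = 5
  c = 14
  y = 12
  t = 14 * 12
  return 12
After constant-fold (6 stmts):
  a = 1
  u = 5
  c = 14
  y = 12
  t = 168
  return 12
After dead-code-elim (1 stmts):
  return 12
Evaluate:
  a = 1  =>  a = 1
  u = 5  =>  u = 5
  c = 8 + 6  =>  c = 14
  y = 5 + 7  =>  y = 12
  t = c * y  =>  t = 168
  return y = 12

Answer: 12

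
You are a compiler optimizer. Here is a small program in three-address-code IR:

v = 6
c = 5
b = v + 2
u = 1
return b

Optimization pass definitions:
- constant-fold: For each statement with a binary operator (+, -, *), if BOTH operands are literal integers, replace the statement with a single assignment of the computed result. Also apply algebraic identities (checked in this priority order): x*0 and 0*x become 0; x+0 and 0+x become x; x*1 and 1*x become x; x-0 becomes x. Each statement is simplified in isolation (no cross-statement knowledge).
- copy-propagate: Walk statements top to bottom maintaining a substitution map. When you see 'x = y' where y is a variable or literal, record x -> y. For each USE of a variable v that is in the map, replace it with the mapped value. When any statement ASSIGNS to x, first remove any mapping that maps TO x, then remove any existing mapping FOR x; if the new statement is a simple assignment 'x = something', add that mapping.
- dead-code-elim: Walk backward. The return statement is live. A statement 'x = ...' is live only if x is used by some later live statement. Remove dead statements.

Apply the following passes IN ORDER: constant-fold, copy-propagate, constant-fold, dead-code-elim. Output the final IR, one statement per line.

Answer: b = 8
return b

Derivation:
Initial IR:
  v = 6
  c = 5
  b = v + 2
  u = 1
  return b
After constant-fold (5 stmts):
  v = 6
  c = 5
  b = v + 2
  u = 1
  return b
After copy-propagate (5 stmts):
  v = 6
  c = 5
  b = 6 + 2
  u = 1
  return b
After constant-fold (5 stmts):
  v = 6
  c = 5
  b = 8
  u = 1
  return b
After dead-code-elim (2 stmts):
  b = 8
  return b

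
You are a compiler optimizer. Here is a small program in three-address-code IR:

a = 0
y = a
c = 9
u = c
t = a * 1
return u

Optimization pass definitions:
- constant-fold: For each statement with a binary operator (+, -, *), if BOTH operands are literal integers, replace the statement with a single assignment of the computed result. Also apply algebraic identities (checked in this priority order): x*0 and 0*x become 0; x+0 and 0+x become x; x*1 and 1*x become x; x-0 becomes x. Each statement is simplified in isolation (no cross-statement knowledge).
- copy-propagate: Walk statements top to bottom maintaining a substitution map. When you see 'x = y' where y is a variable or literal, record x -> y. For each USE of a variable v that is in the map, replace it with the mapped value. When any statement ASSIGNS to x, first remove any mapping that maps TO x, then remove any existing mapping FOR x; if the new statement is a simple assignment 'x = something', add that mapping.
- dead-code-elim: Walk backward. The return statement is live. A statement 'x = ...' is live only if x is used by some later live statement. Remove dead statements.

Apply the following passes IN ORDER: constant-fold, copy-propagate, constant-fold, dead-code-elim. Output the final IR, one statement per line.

Initial IR:
  a = 0
  y = a
  c = 9
  u = c
  t = a * 1
  return u
After constant-fold (6 stmts):
  a = 0
  y = a
  c = 9
  u = c
  t = a
  return u
After copy-propagate (6 stmts):
  a = 0
  y = 0
  c = 9
  u = 9
  t = 0
  return 9
After constant-fold (6 stmts):
  a = 0
  y = 0
  c = 9
  u = 9
  t = 0
  return 9
After dead-code-elim (1 stmts):
  return 9

Answer: return 9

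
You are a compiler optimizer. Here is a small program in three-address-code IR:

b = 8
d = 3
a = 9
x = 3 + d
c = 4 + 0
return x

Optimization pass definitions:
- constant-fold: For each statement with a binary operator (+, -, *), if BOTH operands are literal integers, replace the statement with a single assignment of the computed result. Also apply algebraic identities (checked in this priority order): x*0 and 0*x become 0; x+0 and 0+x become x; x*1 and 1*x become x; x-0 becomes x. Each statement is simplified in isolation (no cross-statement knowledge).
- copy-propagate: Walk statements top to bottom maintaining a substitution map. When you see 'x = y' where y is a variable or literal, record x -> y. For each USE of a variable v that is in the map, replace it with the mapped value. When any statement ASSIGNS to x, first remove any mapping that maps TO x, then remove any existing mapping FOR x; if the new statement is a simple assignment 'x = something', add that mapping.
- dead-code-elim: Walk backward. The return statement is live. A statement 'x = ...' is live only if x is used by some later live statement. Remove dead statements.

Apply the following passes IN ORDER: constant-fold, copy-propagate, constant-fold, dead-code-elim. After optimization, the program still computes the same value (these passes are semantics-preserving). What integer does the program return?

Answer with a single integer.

Initial IR:
  b = 8
  d = 3
  a = 9
  x = 3 + d
  c = 4 + 0
  return x
After constant-fold (6 stmts):
  b = 8
  d = 3
  a = 9
  x = 3 + d
  c = 4
  return x
After copy-propagate (6 stmts):
  b = 8
  d = 3
  a = 9
  x = 3 + 3
  c = 4
  return x
After constant-fold (6 stmts):
  b = 8
  d = 3
  a = 9
  x = 6
  c = 4
  return x
After dead-code-elim (2 stmts):
  x = 6
  return x
Evaluate:
  b = 8  =>  b = 8
  d = 3  =>  d = 3
  a = 9  =>  a = 9
  x = 3 + d  =>  x = 6
  c = 4 + 0  =>  c = 4
  return x = 6

Answer: 6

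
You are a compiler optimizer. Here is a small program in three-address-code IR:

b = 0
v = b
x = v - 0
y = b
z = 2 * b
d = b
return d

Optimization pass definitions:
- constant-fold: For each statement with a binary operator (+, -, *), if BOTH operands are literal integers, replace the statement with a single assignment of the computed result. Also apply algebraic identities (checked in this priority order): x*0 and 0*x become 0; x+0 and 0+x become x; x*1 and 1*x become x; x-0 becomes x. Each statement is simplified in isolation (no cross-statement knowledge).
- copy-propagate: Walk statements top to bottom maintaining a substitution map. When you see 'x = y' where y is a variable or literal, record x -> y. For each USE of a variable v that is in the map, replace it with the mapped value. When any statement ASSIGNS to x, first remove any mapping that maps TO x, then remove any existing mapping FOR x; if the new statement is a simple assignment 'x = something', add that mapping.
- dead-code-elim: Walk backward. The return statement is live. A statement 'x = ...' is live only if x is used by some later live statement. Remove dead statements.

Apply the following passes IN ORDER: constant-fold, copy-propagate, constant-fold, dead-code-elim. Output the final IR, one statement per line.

Answer: return 0

Derivation:
Initial IR:
  b = 0
  v = b
  x = v - 0
  y = b
  z = 2 * b
  d = b
  return d
After constant-fold (7 stmts):
  b = 0
  v = b
  x = v
  y = b
  z = 2 * b
  d = b
  return d
After copy-propagate (7 stmts):
  b = 0
  v = 0
  x = 0
  y = 0
  z = 2 * 0
  d = 0
  return 0
After constant-fold (7 stmts):
  b = 0
  v = 0
  x = 0
  y = 0
  z = 0
  d = 0
  return 0
After dead-code-elim (1 stmts):
  return 0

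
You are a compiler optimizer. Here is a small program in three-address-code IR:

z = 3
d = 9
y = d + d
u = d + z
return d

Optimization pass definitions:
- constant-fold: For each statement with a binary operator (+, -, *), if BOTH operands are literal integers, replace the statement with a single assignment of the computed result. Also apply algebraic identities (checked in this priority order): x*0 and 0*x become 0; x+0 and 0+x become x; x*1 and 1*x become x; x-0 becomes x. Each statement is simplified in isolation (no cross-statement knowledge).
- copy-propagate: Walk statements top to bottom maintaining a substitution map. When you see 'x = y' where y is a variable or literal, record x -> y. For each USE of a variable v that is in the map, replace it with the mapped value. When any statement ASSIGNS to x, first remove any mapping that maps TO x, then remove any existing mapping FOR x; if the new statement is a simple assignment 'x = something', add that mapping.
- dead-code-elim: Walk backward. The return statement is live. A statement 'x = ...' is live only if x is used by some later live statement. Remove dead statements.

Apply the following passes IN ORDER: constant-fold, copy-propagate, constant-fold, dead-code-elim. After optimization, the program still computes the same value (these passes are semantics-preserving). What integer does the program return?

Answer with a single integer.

Answer: 9

Derivation:
Initial IR:
  z = 3
  d = 9
  y = d + d
  u = d + z
  return d
After constant-fold (5 stmts):
  z = 3
  d = 9
  y = d + d
  u = d + z
  return d
After copy-propagate (5 stmts):
  z = 3
  d = 9
  y = 9 + 9
  u = 9 + 3
  return 9
After constant-fold (5 stmts):
  z = 3
  d = 9
  y = 18
  u = 12
  return 9
After dead-code-elim (1 stmts):
  return 9
Evaluate:
  z = 3  =>  z = 3
  d = 9  =>  d = 9
  y = d + d  =>  y = 18
  u = d + z  =>  u = 12
  return d = 9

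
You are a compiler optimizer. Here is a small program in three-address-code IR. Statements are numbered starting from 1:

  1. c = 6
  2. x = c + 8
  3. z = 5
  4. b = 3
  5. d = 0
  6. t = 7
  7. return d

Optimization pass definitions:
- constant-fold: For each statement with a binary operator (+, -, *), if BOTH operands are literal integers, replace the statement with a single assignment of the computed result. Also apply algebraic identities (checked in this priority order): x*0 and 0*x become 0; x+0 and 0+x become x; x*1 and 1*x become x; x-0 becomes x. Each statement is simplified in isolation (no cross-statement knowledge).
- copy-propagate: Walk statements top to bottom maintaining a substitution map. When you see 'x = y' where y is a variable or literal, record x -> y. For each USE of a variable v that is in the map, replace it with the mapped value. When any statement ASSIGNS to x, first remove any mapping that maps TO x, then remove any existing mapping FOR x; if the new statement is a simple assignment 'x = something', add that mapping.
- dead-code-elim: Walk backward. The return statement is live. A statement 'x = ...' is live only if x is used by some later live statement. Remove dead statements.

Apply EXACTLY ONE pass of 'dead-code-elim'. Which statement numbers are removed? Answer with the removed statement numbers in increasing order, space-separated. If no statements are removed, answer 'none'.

Backward liveness scan:
Stmt 1 'c = 6': DEAD (c not in live set [])
Stmt 2 'x = c + 8': DEAD (x not in live set [])
Stmt 3 'z = 5': DEAD (z not in live set [])
Stmt 4 'b = 3': DEAD (b not in live set [])
Stmt 5 'd = 0': KEEP (d is live); live-in = []
Stmt 6 't = 7': DEAD (t not in live set ['d'])
Stmt 7 'return d': KEEP (return); live-in = ['d']
Removed statement numbers: [1, 2, 3, 4, 6]
Surviving IR:
  d = 0
  return d

Answer: 1 2 3 4 6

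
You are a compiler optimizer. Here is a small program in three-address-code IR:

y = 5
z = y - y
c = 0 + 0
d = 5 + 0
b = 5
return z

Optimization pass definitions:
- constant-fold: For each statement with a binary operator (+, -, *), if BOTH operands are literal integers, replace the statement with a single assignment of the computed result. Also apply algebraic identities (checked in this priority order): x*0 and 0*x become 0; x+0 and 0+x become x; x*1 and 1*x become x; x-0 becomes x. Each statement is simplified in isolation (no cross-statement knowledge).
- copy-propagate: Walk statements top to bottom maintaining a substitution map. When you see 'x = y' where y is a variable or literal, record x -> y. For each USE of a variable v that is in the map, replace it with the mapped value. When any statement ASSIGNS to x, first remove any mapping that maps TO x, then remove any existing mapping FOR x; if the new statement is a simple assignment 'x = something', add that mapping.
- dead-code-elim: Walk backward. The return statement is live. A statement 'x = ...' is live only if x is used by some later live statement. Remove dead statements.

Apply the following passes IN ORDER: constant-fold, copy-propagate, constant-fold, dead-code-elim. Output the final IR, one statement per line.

Initial IR:
  y = 5
  z = y - y
  c = 0 + 0
  d = 5 + 0
  b = 5
  return z
After constant-fold (6 stmts):
  y = 5
  z = y - y
  c = 0
  d = 5
  b = 5
  return z
After copy-propagate (6 stmts):
  y = 5
  z = 5 - 5
  c = 0
  d = 5
  b = 5
  return z
After constant-fold (6 stmts):
  y = 5
  z = 0
  c = 0
  d = 5
  b = 5
  return z
After dead-code-elim (2 stmts):
  z = 0
  return z

Answer: z = 0
return z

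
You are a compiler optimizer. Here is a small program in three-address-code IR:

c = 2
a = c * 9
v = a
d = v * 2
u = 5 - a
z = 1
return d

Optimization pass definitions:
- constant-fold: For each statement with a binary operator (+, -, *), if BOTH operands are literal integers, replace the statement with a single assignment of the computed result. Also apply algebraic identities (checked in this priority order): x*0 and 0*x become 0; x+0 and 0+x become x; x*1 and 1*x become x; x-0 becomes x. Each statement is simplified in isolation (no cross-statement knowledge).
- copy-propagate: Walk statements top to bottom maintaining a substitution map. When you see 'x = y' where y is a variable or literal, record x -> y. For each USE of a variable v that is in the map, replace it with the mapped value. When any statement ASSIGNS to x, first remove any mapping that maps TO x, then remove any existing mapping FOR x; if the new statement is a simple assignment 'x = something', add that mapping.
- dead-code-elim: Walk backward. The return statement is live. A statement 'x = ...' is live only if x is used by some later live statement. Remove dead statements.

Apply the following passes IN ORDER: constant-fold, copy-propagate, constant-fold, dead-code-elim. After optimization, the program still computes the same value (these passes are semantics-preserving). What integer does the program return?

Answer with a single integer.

Answer: 36

Derivation:
Initial IR:
  c = 2
  a = c * 9
  v = a
  d = v * 2
  u = 5 - a
  z = 1
  return d
After constant-fold (7 stmts):
  c = 2
  a = c * 9
  v = a
  d = v * 2
  u = 5 - a
  z = 1
  return d
After copy-propagate (7 stmts):
  c = 2
  a = 2 * 9
  v = a
  d = a * 2
  u = 5 - a
  z = 1
  return d
After constant-fold (7 stmts):
  c = 2
  a = 18
  v = a
  d = a * 2
  u = 5 - a
  z = 1
  return d
After dead-code-elim (3 stmts):
  a = 18
  d = a * 2
  return d
Evaluate:
  c = 2  =>  c = 2
  a = c * 9  =>  a = 18
  v = a  =>  v = 18
  d = v * 2  =>  d = 36
  u = 5 - a  =>  u = -13
  z = 1  =>  z = 1
  return d = 36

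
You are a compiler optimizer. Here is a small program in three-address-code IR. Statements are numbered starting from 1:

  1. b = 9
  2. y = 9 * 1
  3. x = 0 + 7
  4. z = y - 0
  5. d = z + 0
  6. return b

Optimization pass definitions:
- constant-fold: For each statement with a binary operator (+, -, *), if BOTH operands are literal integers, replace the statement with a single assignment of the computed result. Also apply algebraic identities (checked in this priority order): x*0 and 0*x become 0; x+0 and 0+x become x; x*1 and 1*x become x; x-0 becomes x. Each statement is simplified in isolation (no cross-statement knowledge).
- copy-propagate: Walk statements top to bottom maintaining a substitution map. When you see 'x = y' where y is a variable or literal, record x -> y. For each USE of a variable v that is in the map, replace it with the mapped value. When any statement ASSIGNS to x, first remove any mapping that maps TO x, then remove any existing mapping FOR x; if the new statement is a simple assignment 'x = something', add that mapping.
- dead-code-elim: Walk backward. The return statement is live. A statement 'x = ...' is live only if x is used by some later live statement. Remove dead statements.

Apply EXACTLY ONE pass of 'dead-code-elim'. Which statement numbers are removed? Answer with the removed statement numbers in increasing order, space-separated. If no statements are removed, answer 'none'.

Backward liveness scan:
Stmt 1 'b = 9': KEEP (b is live); live-in = []
Stmt 2 'y = 9 * 1': DEAD (y not in live set ['b'])
Stmt 3 'x = 0 + 7': DEAD (x not in live set ['b'])
Stmt 4 'z = y - 0': DEAD (z not in live set ['b'])
Stmt 5 'd = z + 0': DEAD (d not in live set ['b'])
Stmt 6 'return b': KEEP (return); live-in = ['b']
Removed statement numbers: [2, 3, 4, 5]
Surviving IR:
  b = 9
  return b

Answer: 2 3 4 5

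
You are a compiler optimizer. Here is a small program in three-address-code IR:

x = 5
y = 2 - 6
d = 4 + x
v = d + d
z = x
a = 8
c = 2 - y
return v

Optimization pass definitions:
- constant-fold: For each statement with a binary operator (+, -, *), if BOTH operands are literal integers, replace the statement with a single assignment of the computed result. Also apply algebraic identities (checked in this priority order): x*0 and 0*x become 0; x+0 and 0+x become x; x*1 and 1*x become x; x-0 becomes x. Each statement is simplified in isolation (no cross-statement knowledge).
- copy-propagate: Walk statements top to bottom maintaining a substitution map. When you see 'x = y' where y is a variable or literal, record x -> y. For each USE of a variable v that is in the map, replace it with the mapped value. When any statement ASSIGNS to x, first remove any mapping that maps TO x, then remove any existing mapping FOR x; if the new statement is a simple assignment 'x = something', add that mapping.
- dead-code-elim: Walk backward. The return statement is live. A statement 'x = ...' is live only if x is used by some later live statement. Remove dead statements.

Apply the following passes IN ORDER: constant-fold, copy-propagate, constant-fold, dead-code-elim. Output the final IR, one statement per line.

Answer: d = 9
v = d + d
return v

Derivation:
Initial IR:
  x = 5
  y = 2 - 6
  d = 4 + x
  v = d + d
  z = x
  a = 8
  c = 2 - y
  return v
After constant-fold (8 stmts):
  x = 5
  y = -4
  d = 4 + x
  v = d + d
  z = x
  a = 8
  c = 2 - y
  return v
After copy-propagate (8 stmts):
  x = 5
  y = -4
  d = 4 + 5
  v = d + d
  z = 5
  a = 8
  c = 2 - -4
  return v
After constant-fold (8 stmts):
  x = 5
  y = -4
  d = 9
  v = d + d
  z = 5
  a = 8
  c = 6
  return v
After dead-code-elim (3 stmts):
  d = 9
  v = d + d
  return v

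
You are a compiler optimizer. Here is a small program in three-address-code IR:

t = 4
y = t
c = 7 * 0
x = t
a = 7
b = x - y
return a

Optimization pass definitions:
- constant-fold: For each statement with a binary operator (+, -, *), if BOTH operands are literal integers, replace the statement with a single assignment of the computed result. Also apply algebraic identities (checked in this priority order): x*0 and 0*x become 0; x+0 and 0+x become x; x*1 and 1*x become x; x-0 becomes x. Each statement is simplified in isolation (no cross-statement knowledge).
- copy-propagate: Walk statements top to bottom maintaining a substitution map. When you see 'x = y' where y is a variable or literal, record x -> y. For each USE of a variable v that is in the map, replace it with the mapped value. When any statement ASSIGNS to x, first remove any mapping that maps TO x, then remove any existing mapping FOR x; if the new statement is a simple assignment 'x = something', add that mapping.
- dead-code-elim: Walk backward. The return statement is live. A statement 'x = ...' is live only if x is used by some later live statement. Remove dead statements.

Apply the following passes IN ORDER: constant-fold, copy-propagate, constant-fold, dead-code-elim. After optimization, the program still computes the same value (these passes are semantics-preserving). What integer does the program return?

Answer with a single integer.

Answer: 7

Derivation:
Initial IR:
  t = 4
  y = t
  c = 7 * 0
  x = t
  a = 7
  b = x - y
  return a
After constant-fold (7 stmts):
  t = 4
  y = t
  c = 0
  x = t
  a = 7
  b = x - y
  return a
After copy-propagate (7 stmts):
  t = 4
  y = 4
  c = 0
  x = 4
  a = 7
  b = 4 - 4
  return 7
After constant-fold (7 stmts):
  t = 4
  y = 4
  c = 0
  x = 4
  a = 7
  b = 0
  return 7
After dead-code-elim (1 stmts):
  return 7
Evaluate:
  t = 4  =>  t = 4
  y = t  =>  y = 4
  c = 7 * 0  =>  c = 0
  x = t  =>  x = 4
  a = 7  =>  a = 7
  b = x - y  =>  b = 0
  return a = 7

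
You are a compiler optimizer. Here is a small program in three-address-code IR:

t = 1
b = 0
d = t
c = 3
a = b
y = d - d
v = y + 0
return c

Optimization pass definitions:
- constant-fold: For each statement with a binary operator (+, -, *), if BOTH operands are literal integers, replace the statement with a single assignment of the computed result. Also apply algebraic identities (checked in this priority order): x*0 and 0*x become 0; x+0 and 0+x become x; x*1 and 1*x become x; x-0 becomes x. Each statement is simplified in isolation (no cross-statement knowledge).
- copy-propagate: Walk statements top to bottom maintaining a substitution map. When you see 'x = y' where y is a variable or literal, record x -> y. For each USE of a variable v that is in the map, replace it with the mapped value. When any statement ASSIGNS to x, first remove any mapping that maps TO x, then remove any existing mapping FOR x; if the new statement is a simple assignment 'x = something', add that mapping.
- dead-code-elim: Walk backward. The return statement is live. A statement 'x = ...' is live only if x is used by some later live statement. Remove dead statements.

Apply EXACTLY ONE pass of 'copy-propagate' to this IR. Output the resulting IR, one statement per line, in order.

Applying copy-propagate statement-by-statement:
  [1] t = 1  (unchanged)
  [2] b = 0  (unchanged)
  [3] d = t  -> d = 1
  [4] c = 3  (unchanged)
  [5] a = b  -> a = 0
  [6] y = d - d  -> y = 1 - 1
  [7] v = y + 0  (unchanged)
  [8] return c  -> return 3
Result (8 stmts):
  t = 1
  b = 0
  d = 1
  c = 3
  a = 0
  y = 1 - 1
  v = y + 0
  return 3

Answer: t = 1
b = 0
d = 1
c = 3
a = 0
y = 1 - 1
v = y + 0
return 3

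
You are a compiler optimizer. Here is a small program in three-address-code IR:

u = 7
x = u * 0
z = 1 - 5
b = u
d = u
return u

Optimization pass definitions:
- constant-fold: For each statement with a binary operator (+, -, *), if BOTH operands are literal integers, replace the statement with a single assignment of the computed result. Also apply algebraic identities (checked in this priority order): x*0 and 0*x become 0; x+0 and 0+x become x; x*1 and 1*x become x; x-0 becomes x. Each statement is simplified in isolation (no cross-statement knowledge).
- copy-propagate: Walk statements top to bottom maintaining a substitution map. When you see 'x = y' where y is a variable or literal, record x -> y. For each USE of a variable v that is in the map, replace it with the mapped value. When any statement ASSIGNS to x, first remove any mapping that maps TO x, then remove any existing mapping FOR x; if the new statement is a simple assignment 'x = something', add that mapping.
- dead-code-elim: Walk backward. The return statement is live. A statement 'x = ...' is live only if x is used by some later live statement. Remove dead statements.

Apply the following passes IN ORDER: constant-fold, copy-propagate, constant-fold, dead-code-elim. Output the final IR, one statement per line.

Answer: return 7

Derivation:
Initial IR:
  u = 7
  x = u * 0
  z = 1 - 5
  b = u
  d = u
  return u
After constant-fold (6 stmts):
  u = 7
  x = 0
  z = -4
  b = u
  d = u
  return u
After copy-propagate (6 stmts):
  u = 7
  x = 0
  z = -4
  b = 7
  d = 7
  return 7
After constant-fold (6 stmts):
  u = 7
  x = 0
  z = -4
  b = 7
  d = 7
  return 7
After dead-code-elim (1 stmts):
  return 7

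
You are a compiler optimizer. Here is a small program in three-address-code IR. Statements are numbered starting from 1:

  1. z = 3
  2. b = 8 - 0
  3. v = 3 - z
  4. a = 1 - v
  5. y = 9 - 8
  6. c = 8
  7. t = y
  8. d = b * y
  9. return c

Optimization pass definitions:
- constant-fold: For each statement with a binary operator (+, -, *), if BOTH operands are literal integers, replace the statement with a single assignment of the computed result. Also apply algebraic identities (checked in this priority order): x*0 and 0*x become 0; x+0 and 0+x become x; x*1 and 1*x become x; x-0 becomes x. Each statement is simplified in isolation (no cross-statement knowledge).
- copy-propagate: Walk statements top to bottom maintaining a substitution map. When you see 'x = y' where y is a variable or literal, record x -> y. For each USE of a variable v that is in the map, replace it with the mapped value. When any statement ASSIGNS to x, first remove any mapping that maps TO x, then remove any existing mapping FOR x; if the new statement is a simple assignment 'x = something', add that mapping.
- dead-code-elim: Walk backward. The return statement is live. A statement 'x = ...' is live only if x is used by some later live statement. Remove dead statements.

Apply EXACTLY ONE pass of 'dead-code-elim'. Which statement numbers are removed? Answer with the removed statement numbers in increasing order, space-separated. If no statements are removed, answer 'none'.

Backward liveness scan:
Stmt 1 'z = 3': DEAD (z not in live set [])
Stmt 2 'b = 8 - 0': DEAD (b not in live set [])
Stmt 3 'v = 3 - z': DEAD (v not in live set [])
Stmt 4 'a = 1 - v': DEAD (a not in live set [])
Stmt 5 'y = 9 - 8': DEAD (y not in live set [])
Stmt 6 'c = 8': KEEP (c is live); live-in = []
Stmt 7 't = y': DEAD (t not in live set ['c'])
Stmt 8 'd = b * y': DEAD (d not in live set ['c'])
Stmt 9 'return c': KEEP (return); live-in = ['c']
Removed statement numbers: [1, 2, 3, 4, 5, 7, 8]
Surviving IR:
  c = 8
  return c

Answer: 1 2 3 4 5 7 8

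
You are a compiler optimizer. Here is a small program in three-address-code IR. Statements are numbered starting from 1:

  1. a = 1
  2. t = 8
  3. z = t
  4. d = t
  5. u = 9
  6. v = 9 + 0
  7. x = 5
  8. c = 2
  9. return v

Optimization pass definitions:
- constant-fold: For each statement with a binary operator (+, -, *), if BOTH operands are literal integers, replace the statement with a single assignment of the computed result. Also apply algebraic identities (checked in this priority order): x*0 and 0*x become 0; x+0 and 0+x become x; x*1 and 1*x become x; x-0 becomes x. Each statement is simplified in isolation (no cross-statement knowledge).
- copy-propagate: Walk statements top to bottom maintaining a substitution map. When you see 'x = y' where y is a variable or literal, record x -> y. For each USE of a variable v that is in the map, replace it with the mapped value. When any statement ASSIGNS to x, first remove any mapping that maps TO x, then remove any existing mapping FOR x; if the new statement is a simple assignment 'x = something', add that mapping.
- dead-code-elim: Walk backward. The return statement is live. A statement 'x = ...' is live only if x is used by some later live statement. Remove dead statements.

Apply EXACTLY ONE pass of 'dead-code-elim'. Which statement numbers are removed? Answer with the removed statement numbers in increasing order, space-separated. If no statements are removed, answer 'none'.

Answer: 1 2 3 4 5 7 8

Derivation:
Backward liveness scan:
Stmt 1 'a = 1': DEAD (a not in live set [])
Stmt 2 't = 8': DEAD (t not in live set [])
Stmt 3 'z = t': DEAD (z not in live set [])
Stmt 4 'd = t': DEAD (d not in live set [])
Stmt 5 'u = 9': DEAD (u not in live set [])
Stmt 6 'v = 9 + 0': KEEP (v is live); live-in = []
Stmt 7 'x = 5': DEAD (x not in live set ['v'])
Stmt 8 'c = 2': DEAD (c not in live set ['v'])
Stmt 9 'return v': KEEP (return); live-in = ['v']
Removed statement numbers: [1, 2, 3, 4, 5, 7, 8]
Surviving IR:
  v = 9 + 0
  return v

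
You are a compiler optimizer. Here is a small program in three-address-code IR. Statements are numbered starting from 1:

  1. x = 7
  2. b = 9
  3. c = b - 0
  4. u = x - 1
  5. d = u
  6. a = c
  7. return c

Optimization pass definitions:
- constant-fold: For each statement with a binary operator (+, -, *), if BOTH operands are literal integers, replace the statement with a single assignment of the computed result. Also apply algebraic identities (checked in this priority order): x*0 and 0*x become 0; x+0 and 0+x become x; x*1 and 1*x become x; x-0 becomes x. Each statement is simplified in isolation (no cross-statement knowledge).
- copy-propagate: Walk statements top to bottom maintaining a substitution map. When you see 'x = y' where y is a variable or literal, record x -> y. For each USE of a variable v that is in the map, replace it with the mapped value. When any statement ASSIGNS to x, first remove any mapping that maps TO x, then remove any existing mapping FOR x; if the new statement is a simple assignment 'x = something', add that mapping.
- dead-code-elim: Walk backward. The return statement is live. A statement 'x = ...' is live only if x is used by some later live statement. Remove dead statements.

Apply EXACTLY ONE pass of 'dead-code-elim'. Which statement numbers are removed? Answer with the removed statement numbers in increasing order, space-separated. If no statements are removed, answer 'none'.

Backward liveness scan:
Stmt 1 'x = 7': DEAD (x not in live set [])
Stmt 2 'b = 9': KEEP (b is live); live-in = []
Stmt 3 'c = b - 0': KEEP (c is live); live-in = ['b']
Stmt 4 'u = x - 1': DEAD (u not in live set ['c'])
Stmt 5 'd = u': DEAD (d not in live set ['c'])
Stmt 6 'a = c': DEAD (a not in live set ['c'])
Stmt 7 'return c': KEEP (return); live-in = ['c']
Removed statement numbers: [1, 4, 5, 6]
Surviving IR:
  b = 9
  c = b - 0
  return c

Answer: 1 4 5 6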